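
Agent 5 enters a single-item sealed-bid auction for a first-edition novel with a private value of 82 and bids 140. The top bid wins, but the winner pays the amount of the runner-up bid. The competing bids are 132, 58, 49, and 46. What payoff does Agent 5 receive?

The bidder's payoff: -50.

Highest competing bid: 132.
Agent 5's bid 140 is the highest overall, so Agent 5 wins and pays the second-highest bid, 132.
Payoff = value − price = 82 − 132 = -50.
Overbidding won the item at a price above value — truthful bidding would have avoided this loss.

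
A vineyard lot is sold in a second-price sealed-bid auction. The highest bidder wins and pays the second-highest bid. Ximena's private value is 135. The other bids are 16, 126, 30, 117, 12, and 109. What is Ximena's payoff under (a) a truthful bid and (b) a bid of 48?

Truthful: 9; alternative: 0.

The highest competing bid is 126.
Bidding truthfully at 135: Ximena has the top bid, wins, and pays the second-highest bid 126. Payoff = 135 − 126 = 9.
Bidding 48: the top bid is 126 (a rival), so Ximena loses. Payoff = 0.
This is the dominant-strategy logic: truthful bidding weakly beats any alternative.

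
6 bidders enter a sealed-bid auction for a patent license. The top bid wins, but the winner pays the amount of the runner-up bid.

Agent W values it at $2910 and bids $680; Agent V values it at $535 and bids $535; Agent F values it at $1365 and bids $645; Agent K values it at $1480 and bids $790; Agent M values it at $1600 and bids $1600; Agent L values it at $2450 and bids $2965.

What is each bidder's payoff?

Agent W $0, Agent V $0, Agent F $0, Agent K $0, Agent M $0, Agent L $850.

Bids in descending order: Agent L $2965; Agent M $1600; Agent K $790; Agent W $680; Agent F $645; Agent V $535.
Agent L has the top bid and wins; the price is the second-highest bid, $1600.
Agent L's payoff = $2450 − $1600 = $850. All other bidders lose, so their payoff is 0.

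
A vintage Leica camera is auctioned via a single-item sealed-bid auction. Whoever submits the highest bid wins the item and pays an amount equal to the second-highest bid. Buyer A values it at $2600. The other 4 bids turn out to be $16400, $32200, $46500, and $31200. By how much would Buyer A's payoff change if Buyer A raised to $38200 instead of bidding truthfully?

The highest competing bid is $46500.
Bidding truthfully at $2600: the top bid is $46500 (a rival), so Buyer A loses. Payoff = $0.
Bidding $38200: the top bid is $46500 (a rival), so Buyer A loses. Payoff = $0.
Change = $0 − $0 = $0.

Change in payoff: $0.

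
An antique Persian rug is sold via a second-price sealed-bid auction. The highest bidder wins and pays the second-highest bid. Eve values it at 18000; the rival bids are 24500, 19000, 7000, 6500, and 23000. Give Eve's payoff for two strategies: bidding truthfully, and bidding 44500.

The highest competing bid is 24500.
Bidding truthfully at 18000: the top bid is 24500 (a rival), so Eve loses. Payoff = 0.
Bidding 44500: Eve has the top bid, wins, and pays the second-highest bid 24500. Payoff = 18000 − 24500 = -6500.
This is the dominant-strategy logic: truthful bidding weakly beats any alternative.

(a) 0  (b) -6500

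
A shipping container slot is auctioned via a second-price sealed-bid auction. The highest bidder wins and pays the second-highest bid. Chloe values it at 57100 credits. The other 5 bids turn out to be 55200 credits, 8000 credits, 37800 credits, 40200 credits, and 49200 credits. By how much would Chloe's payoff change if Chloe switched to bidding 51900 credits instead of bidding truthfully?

-1900 credits

The highest competing bid is 55200 credits.
Bidding truthfully at 57100 credits: Chloe has the top bid, wins, and pays the second-highest bid 55200 credits. Payoff = 57100 credits − 55200 credits = 1900 credits.
Bidding 51900 credits: the top bid is 55200 credits (a rival), so Chloe loses. Payoff = 0 credits.
Change = 0 credits − 1900 credits = -1900 credits.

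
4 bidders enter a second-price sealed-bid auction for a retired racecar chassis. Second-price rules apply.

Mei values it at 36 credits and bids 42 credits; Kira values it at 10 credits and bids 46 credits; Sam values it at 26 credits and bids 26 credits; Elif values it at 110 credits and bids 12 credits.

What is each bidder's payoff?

Sorted high to low: Kira 46 credits, then Mei 42 credits, then Sam 26 credits, then Elif 12 credits.
Kira has the top bid and wins; the price is the second-highest bid, 42 credits.
Kira's payoff = 10 credits − 42 credits = -32 credits. All other bidders lose, so their payoff is 0.

Payoffs: Mei 0 credits, Kira -32 credits, Sam 0 credits, Elif 0 credits.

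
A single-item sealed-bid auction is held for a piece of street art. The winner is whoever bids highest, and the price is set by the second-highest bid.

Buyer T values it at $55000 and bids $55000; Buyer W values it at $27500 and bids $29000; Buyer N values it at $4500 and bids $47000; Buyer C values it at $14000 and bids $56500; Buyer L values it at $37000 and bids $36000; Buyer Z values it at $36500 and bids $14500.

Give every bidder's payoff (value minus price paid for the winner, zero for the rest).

Buyer T $0, Buyer W $0, Buyer N $0, Buyer C -$41000, Buyer L $0, Buyer Z $0.

Sorted high to low: Buyer C $56500; Buyer T $55000; Buyer N $47000; Buyer L $36000; Buyer W $29000; Buyer Z $14500.
Buyer C has the top bid and wins; the price is the second-highest bid, $55000.
Buyer C's payoff = $14000 − $55000 = -$41000. All other bidders lose, so their payoff is 0.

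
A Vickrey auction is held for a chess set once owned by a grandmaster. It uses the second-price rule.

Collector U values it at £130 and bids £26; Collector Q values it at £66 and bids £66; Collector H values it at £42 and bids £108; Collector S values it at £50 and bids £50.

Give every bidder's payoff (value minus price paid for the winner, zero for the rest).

Ordered from highest: Collector H £108, then Collector Q £66, then Collector S £50, then Collector U £26.
Collector H has the top bid and wins; the price is the second-highest bid, £66.
Collector H's payoff = £42 − £66 = -£24. All other bidders lose, so their payoff is 0.

Collector U £0, Collector Q £0, Collector H -£24, Collector S £0.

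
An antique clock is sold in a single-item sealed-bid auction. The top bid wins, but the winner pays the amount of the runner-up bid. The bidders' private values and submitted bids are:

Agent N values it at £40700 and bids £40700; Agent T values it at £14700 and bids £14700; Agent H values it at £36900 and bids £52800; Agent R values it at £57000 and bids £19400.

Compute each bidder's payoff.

Ranking the bids: Agent H £52800, then Agent N £40700, then Agent R £19400, then Agent T £14700.
Agent H has the top bid and wins; the price is the second-highest bid, £40700.
Agent H's payoff = £36900 − £40700 = -£3800. All other bidders lose, so their payoff is 0.

Payoffs: Agent N £0, Agent T £0, Agent H -£3800, Agent R £0.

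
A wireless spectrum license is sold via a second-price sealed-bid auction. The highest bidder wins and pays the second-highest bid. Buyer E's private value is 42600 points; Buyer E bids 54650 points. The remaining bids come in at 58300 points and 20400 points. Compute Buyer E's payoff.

Payoff = 0 points.

Highest competing bid: 58300 points.
Buyer E's bid 54650 points is not the highest, so Buyer E loses, pays nothing, and earns zero payoff.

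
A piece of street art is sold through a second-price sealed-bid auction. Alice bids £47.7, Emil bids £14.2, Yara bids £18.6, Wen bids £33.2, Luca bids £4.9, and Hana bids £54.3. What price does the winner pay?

£47.7

Ranking the bids: Hana £54.3 > Alice £47.7 > Wen £33.2 > Yara £18.6 > Emil £14.2 > Luca £4.9.
Hana has the highest bid, so Hana wins.
The second-highest bid is £47.7, so that is what Hana pays.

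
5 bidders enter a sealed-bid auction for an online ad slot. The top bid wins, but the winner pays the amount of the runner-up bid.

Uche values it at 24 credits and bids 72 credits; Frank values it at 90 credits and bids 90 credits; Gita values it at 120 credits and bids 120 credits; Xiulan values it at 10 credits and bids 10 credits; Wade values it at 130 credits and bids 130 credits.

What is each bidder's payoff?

Bids in descending order: Wade 130 credits; Gita 120 credits; Frank 90 credits; Uche 72 credits; Xiulan 10 credits.
Wade has the top bid and wins; the price is the second-highest bid, 120 credits.
Wade's payoff = 130 credits − 120 credits = 10 credits. All other bidders lose, so their payoff is 0.

Uche 0 credits, Frank 0 credits, Gita 0 credits, Xiulan 0 credits, Wade 10 credits.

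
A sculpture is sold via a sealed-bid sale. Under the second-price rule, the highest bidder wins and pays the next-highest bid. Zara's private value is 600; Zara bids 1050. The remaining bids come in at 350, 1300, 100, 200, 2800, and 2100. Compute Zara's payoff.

Highest competing bid: 2800.
Zara's bid 1050 is not the highest, so Zara loses, pays nothing, and earns zero payoff.

0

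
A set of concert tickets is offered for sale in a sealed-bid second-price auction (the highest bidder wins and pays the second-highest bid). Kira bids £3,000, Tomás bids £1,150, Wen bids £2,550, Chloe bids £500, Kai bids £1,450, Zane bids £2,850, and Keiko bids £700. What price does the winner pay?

Price paid: £2,850.

Ordered from highest: Kira £3,000, then Zane £2,850, then Wen £2,550, then Kai £1,450, then Tomás £1,150, then Keiko £700, then Chloe £500.
Kira is the highest bidder, so Kira wins.
Under the second-price rule, the price is the second-highest bid: £2,850.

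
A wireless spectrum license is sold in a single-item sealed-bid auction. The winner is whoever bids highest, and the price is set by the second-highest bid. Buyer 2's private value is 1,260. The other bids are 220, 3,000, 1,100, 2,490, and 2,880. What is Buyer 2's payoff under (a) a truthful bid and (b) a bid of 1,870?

The highest competing bid is 3,000.
Bidding truthfully at 1,260: the top bid is 3,000 (a rival), so Buyer 2 loses. Payoff = 0.
Bidding 1,870: the top bid is 3,000 (a rival), so Buyer 2 loses. Payoff = 0.
The bid only affects whether you win, not the price — here both bids land on the same side of the top rival bid, so the deviation is payoff-neutral.

Truthful: 0; alternative: 0.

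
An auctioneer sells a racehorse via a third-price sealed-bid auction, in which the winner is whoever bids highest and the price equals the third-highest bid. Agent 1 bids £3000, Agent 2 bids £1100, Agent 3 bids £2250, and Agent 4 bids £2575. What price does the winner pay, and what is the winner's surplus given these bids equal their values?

Price £2250; surplus £750.

Ordered from highest: Agent 1 £3000, then Agent 4 £2575, then Agent 3 £2250, then Agent 2 £1100.
Agent 1 is the highest bidder, so Agent 1 wins.
Under the third-price rule, the price is the third-highest bid: £2250.
Surplus = £3000 − £2250 = £750.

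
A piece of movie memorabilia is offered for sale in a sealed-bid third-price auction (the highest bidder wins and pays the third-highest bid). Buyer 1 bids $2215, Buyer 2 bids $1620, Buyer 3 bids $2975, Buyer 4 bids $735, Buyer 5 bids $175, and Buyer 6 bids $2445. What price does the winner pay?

$2215

Bids in descending order: Buyer 3 $2975, then Buyer 6 $2445, then Buyer 1 $2215, then Buyer 2 $1620, then Buyer 4 $735, then Buyer 5 $175.
Buyer 3 is the highest bidder, so Buyer 3 wins.
Under the third-price rule, the price is the third-highest bid: $2215.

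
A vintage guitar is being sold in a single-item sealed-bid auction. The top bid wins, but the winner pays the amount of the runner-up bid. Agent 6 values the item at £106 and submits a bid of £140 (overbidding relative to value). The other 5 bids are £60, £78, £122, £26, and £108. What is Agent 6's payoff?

-£16

Highest competing bid: £122.
Agent 6's bid £140 is the highest overall, so Agent 6 wins and pays the second-highest bid, £122.
Payoff = value − price = £106 − £122 = -£16.
Overbidding won the item at a price above value — truthful bidding would have avoided this loss.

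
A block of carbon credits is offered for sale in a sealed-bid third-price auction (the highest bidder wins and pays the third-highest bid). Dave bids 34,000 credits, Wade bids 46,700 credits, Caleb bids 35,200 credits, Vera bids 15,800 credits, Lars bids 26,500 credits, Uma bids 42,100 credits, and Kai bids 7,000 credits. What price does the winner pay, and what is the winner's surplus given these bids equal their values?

The winner pays 35,200 credits for a surplus of 11,500 credits.

Ranking the bids: Wade 46,700 credits, then Uma 42,100 credits, then Caleb 35,200 credits, then Dave 34,000 credits, then Lars 26,500 credits, then Vera 15,800 credits, then Kai 7,000 credits.
Wade is the highest bidder, so Wade wins.
Under the third-price rule, the price is the third-highest bid: 35,200 credits.
Surplus = 46,700 credits − 35,200 credits = 11,500 credits.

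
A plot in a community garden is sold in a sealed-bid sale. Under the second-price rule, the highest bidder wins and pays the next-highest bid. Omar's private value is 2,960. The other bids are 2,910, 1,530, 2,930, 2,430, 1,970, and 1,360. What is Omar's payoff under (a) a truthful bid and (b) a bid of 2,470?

The highest competing bid is 2,930.
Bidding truthfully at 2,960: Omar has the top bid, wins, and pays the second-highest bid 2,930. Payoff = 2,960 − 2,930 = 30.
Bidding 2,470: the top bid is 2,930 (a rival), so Omar loses. Payoff = 0.

(a) 30  (b) 0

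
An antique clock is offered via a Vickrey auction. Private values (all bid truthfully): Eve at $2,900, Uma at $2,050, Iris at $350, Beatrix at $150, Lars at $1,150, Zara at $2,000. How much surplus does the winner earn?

Sorted high to low: Eve $2,900; Uma $2,050; Zara $2,000; Lars $1,150; Iris $350; Beatrix $150.
Eve wins with the top bid and pays the second-highest, $2,050.
Surplus = $2,900 − $2,050 = $850.

Surplus = $850.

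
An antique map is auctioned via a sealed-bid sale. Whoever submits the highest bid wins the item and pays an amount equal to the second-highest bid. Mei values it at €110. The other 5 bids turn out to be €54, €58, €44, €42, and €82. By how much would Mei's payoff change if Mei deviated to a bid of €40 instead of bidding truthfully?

-€28

The highest competing bid is €82.
Bidding truthfully at €110: Mei has the top bid, wins, and pays the second-highest bid €82. Payoff = €110 − €82 = €28.
Bidding €40: the top bid is €82 (a rival), so Mei loses. Payoff = €0.
Change = €0 − €28 = -€28.
This is the dominant-strategy logic: truthful bidding weakly beats any alternative.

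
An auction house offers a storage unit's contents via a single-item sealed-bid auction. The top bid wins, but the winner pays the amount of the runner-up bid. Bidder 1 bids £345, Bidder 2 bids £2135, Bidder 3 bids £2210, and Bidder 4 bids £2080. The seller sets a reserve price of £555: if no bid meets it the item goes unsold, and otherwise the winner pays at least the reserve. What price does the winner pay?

Ordered from highest: Bidder 3 £2210; Bidder 2 £2135; Bidder 4 £2080; Bidder 1 £345.
Bidder 3 has the highest bid, so Bidder 3 wins.
The second-highest bid is £2135, which exceeds the reserve, so that sets the price.

The winner pays £2135.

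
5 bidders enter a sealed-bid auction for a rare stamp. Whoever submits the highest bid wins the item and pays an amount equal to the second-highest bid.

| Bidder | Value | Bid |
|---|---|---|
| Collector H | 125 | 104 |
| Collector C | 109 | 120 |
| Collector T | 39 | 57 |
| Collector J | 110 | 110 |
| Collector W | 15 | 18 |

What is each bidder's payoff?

Payoffs: Collector H 0, Collector C -1, Collector T 0, Collector J 0, Collector W 0.

Bids in descending order: Collector C 120; Collector J 110; Collector H 104; Collector T 57; Collector W 18.
Collector C has the top bid and wins; the price is the second-highest bid, 110.
Collector C's payoff = 109 − 110 = -1. All other bidders lose, so their payoff is 0.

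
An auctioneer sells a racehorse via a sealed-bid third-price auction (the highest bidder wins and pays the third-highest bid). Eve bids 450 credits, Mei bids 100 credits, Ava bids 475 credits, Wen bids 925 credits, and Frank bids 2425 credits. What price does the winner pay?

Price paid: 475 credits.

Ordered from highest: Frank 2425 credits, then Wen 925 credits, then Ava 475 credits, then Eve 450 credits, then Mei 100 credits.
Frank is the highest bidder, so Frank wins.
Under the third-price rule, the price is the third-highest bid: 475 credits.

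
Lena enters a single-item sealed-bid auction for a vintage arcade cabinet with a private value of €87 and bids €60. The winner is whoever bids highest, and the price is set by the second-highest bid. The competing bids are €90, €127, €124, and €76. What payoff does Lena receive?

Highest competing bid: €127.
Lena's bid €60 is not the highest, so Lena loses, pays nothing, and earns zero payoff.

€0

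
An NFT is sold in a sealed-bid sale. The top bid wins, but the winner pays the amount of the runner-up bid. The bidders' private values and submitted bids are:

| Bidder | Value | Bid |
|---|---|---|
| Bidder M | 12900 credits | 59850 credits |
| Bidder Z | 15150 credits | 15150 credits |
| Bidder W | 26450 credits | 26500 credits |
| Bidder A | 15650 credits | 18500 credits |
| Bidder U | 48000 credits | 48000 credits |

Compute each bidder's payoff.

Payoffs: Bidder M -35100 credits, Bidder Z 0 credits, Bidder W 0 credits, Bidder A 0 credits, Bidder U 0 credits.

Ranking the bids: Bidder M 59850 credits, then Bidder U 48000 credits, then Bidder W 26500 credits, then Bidder A 18500 credits, then Bidder Z 15150 credits.
Bidder M has the top bid and wins; the price is the second-highest bid, 48000 credits.
Bidder M's payoff = 12900 credits − 48000 credits = -35100 credits. All other bidders lose, so their payoff is 0.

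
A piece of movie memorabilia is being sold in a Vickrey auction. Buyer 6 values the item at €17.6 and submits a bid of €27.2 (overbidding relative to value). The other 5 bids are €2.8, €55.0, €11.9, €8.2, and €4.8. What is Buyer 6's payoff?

The bidder's payoff: €0.0.

Highest competing bid: €55.0.
Buyer 6's bid €27.2 is not the highest, so Buyer 6 loses, pays nothing, and earns zero payoff.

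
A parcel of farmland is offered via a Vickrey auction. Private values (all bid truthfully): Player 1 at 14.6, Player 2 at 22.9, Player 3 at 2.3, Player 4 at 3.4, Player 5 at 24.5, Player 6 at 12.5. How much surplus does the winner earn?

Ordered from highest: Player 5 24.5, then Player 2 22.9, then Player 1 14.6, then Player 6 12.5, then Player 4 3.4, then Player 3 2.3.
Player 5 wins with the top bid and pays the second-highest, 22.9.
Surplus = 24.5 − 22.9 = 1.6.

Winner's surplus: 1.6.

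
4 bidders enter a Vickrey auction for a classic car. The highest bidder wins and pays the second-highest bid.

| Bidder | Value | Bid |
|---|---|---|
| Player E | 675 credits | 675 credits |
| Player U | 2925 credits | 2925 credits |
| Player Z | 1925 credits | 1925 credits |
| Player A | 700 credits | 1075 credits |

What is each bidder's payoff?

Payoffs: Player E 0 credits, Player U 1000 credits, Player Z 0 credits, Player A 0 credits.

Ranking the bids: Player U 2925 credits, then Player Z 1925 credits, then Player A 1075 credits, then Player E 675 credits.
Player U has the top bid and wins; the price is the second-highest bid, 1925 credits.
Player U's payoff = 2925 credits − 1925 credits = 1000 credits. All other bidders lose, so their payoff is 0.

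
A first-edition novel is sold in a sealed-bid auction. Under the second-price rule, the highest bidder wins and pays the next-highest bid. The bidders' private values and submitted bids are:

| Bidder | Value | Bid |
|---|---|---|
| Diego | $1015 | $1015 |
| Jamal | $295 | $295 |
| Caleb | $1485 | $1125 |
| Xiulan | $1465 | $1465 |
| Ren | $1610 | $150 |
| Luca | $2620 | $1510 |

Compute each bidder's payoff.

Payoffs: Diego $0, Jamal $0, Caleb $0, Xiulan $0, Ren $0, Luca $1155.

Ranking the bids: Luca $1510; Xiulan $1465; Caleb $1125; Diego $1015; Jamal $295; Ren $150.
Luca has the top bid and wins; the price is the second-highest bid, $1465.
Luca's payoff = $2620 − $1465 = $1155. All other bidders lose, so their payoff is 0.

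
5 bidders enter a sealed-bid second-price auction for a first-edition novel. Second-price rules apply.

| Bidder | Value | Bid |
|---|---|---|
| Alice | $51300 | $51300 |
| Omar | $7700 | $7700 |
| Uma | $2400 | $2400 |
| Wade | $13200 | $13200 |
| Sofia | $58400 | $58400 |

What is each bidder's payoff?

Sorted high to low: Sofia $58400, then Alice $51300, then Wade $13200, then Omar $7700, then Uma $2400.
Sofia has the top bid and wins; the price is the second-highest bid, $51300.
Sofia's payoff = $58400 − $51300 = $7100. All other bidders lose, so their payoff is 0.

Payoffs: Alice $0, Omar $0, Uma $0, Wade $0, Sofia $7100.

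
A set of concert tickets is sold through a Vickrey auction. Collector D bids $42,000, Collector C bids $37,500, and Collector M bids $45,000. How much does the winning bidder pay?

The winner pays $42,000.

Sorted high to low: Collector M $45,000, then Collector D $42,000, then Collector C $37,500.
Collector M has the highest bid, so Collector M wins.
The second-highest bid is $42,000, so that is what Collector M pays.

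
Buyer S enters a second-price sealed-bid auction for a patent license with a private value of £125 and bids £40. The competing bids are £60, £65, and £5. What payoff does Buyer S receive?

Highest competing bid: £65.
Buyer S's bid £40 is not the highest, so Buyer S loses, pays nothing, and earns zero payoff.

Buyer S's payoff: £0.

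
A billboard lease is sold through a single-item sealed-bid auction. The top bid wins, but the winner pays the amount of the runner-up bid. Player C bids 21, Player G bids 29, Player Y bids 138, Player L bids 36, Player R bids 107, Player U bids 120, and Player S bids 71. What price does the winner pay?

Price paid: 120.

Ordered from highest: Player Y 138, then Player U 120, then Player R 107, then Player S 71, then Player L 36, then Player G 29, then Player C 21.
Player Y has the highest bid, so Player Y wins.
The second-highest bid is 120, so that is what Player Y pays.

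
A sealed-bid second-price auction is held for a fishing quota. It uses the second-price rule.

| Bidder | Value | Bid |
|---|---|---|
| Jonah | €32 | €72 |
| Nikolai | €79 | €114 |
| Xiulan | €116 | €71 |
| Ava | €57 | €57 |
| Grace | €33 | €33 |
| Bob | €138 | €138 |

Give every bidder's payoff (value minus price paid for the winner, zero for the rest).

Jonah €0, Nikolai €0, Xiulan €0, Ava €0, Grace €0, Bob €24.

Bids in descending order: Bob €138, then Nikolai €114, then Jonah €72, then Xiulan €71, then Ava €57, then Grace €33.
Bob has the top bid and wins; the price is the second-highest bid, €114.
Bob's payoff = €138 − €114 = €24. All other bidders lose, so their payoff is 0.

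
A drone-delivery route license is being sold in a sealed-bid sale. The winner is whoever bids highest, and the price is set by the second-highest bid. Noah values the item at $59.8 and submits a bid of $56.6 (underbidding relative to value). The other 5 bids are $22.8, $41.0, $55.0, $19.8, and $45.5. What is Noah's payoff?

Payoff = $4.8.

Highest competing bid: $55.0.
Noah's bid $56.6 is the highest overall, so Noah wins and pays the second-highest bid, $55.0.
Payoff = value − price = $59.8 − $55.0 = $4.8.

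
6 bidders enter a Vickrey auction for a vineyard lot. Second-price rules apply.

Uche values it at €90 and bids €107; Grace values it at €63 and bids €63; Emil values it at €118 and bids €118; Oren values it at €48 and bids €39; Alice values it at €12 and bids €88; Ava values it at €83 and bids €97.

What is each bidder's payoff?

Payoffs: Uche €0, Grace €0, Emil €11, Oren €0, Alice €0, Ava €0.

Sorted high to low: Emil €118 > Uche €107 > Ava €97 > Alice €88 > Grace €63 > Oren €39.
Emil has the top bid and wins; the price is the second-highest bid, €107.
Emil's payoff = €118 − €107 = €11. All other bidders lose, so their payoff is 0.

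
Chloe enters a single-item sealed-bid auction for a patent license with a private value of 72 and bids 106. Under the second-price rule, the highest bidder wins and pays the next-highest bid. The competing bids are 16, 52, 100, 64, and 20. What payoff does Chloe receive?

Highest competing bid: 100.
Chloe's bid 106 is the highest overall, so Chloe wins and pays the second-highest bid, 100.
Payoff = value − price = 72 − 100 = -28.
Overbidding won the item at a price above value — truthful bidding would have avoided this loss.

Chloe's payoff: -28.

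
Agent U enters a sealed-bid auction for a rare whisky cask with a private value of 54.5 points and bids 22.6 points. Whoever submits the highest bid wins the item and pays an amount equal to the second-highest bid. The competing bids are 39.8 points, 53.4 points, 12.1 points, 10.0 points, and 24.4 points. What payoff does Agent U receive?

Agent U's payoff: 0.0 points.

Highest competing bid: 53.4 points.
Agent U's bid 22.6 points is not the highest, so Agent U loses, pays nothing, and earns zero payoff.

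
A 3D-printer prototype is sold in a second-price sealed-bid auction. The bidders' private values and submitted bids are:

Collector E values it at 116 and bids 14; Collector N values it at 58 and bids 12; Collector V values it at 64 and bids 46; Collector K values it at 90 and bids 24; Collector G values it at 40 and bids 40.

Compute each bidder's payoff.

Payoffs: Collector E 0, Collector N 0, Collector V 24, Collector K 0, Collector G 0.

Ordered from highest: Collector V 46, then Collector G 40, then Collector K 24, then Collector E 14, then Collector N 12.
Collector V has the top bid and wins; the price is the second-highest bid, 40.
Collector V's payoff = 64 − 40 = 24. All other bidders lose, so their payoff is 0.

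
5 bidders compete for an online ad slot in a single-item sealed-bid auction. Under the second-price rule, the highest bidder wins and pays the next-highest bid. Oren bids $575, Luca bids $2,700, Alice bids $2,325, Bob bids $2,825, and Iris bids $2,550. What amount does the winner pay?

Price paid: $2,700.

Sorted high to low: Bob $2,825, then Luca $2,700, then Iris $2,550, then Alice $2,325, then Oren $575.
Bob has the highest bid, so Bob wins.
The second-highest bid is $2,700, so that is what Bob pays.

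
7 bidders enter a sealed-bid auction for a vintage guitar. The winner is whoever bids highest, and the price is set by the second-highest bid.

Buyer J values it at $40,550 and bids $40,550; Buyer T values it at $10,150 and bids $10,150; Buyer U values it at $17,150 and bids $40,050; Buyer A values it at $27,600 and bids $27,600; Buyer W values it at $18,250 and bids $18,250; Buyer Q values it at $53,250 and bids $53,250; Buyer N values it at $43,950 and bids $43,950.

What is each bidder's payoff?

Sorted high to low: Buyer Q $53,250, then Buyer N $43,950, then Buyer J $40,550, then Buyer U $40,050, then Buyer A $27,600, then Buyer W $18,250, then Buyer T $10,150.
Buyer Q has the top bid and wins; the price is the second-highest bid, $43,950.
Buyer Q's payoff = $53,250 − $43,950 = $9,300. All other bidders lose, so their payoff is 0.

Payoffs: Buyer J $0, Buyer T $0, Buyer U $0, Buyer A $0, Buyer W $0, Buyer Q $9,300, Buyer N $0.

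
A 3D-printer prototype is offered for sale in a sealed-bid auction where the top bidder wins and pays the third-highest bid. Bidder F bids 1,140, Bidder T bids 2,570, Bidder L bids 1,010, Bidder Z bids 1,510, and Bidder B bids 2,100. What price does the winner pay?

Price paid: 1,510.

Sorted high to low: Bidder T 2,570; Bidder B 2,100; Bidder Z 1,510; Bidder F 1,140; Bidder L 1,010.
Bidder T is the highest bidder, so Bidder T wins.
Under the third-price rule, the price is the third-highest bid: 1,510.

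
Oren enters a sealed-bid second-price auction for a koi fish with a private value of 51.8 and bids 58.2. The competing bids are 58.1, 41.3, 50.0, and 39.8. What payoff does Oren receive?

Oren's payoff: -6.3.

Highest competing bid: 58.1.
Oren's bid 58.2 is the highest overall, so Oren wins and pays the second-highest bid, 58.1.
Payoff = value − price = 51.8 − 58.1 = -6.3.
Overbidding won the item at a price above value — truthful bidding would have avoided this loss.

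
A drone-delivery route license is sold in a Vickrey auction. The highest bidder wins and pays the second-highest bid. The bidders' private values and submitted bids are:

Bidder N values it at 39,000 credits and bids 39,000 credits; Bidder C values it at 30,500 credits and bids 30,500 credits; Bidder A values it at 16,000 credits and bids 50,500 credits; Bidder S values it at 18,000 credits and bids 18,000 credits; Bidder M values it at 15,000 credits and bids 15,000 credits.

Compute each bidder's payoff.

Bidder N 0 credits, Bidder C 0 credits, Bidder A -23,000 credits, Bidder S 0 credits, Bidder M 0 credits.

Sorted high to low: Bidder A 50,500 credits; Bidder N 39,000 credits; Bidder C 30,500 credits; Bidder S 18,000 credits; Bidder M 15,000 credits.
Bidder A has the top bid and wins; the price is the second-highest bid, 39,000 credits.
Bidder A's payoff = 16,000 credits − 39,000 credits = -23,000 credits. All other bidders lose, so their payoff is 0.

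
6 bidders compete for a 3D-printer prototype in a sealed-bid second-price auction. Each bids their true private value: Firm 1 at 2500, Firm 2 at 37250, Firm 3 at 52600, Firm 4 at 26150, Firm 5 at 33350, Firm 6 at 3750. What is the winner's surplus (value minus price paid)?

Winner's surplus: 15350.

Ordered from highest: Firm 3 52600 > Firm 2 37250 > Firm 5 33350 > Firm 4 26150 > Firm 6 3750 > Firm 1 2500.
Firm 3 wins with the top bid and pays the second-highest, 37250.
Surplus = 52600 − 37250 = 15350.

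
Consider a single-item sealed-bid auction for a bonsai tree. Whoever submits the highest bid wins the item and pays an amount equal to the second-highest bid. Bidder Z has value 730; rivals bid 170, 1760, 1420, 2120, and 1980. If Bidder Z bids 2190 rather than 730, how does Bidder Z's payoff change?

Payoff change: -1390.

The highest competing bid is 2120.
Bidding truthfully at 730: the top bid is 2120 (a rival), so Bidder Z loses. Payoff = 0.
Bidding 2190: Bidder Z has the top bid, wins, and pays the second-highest bid 2120. Payoff = 730 − 2120 = -1390.
Change = -1390 − 0 = -1390.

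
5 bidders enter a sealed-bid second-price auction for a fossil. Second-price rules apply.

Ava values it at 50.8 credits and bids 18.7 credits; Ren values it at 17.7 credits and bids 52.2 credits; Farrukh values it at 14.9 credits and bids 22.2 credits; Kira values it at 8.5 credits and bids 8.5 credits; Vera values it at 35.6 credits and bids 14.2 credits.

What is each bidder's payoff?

Sorted high to low: Ren 52.2 credits, then Farrukh 22.2 credits, then Ava 18.7 credits, then Vera 14.2 credits, then Kira 8.5 credits.
Ren has the top bid and wins; the price is the second-highest bid, 22.2 credits.
Ren's payoff = 17.7 credits − 22.2 credits = -4.5 credits. All other bidders lose, so their payoff is 0.

Ava 0.0 credits, Ren -4.5 credits, Farrukh 0.0 credits, Kira 0.0 credits, Vera 0.0 credits.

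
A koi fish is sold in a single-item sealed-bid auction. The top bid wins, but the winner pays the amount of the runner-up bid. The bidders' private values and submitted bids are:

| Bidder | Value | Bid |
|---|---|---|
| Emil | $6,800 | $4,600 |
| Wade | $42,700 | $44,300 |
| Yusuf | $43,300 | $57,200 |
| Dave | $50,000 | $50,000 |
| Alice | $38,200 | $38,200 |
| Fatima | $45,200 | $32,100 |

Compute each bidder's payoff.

Payoffs: Emil $0, Wade $0, Yusuf -$6,700, Dave $0, Alice $0, Fatima $0.

Ranking the bids: Yusuf $57,200 > Dave $50,000 > Wade $44,300 > Alice $38,200 > Fatima $32,100 > Emil $4,600.
Yusuf has the top bid and wins; the price is the second-highest bid, $50,000.
Yusuf's payoff = $43,300 − $50,000 = -$6,700. All other bidders lose, so their payoff is 0.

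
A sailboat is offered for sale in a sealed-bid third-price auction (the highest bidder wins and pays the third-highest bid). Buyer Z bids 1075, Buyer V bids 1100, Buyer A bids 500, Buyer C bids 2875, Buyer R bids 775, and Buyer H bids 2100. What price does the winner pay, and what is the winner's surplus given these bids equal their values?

Price 1100; surplus 1775.

Ranking the bids: Buyer C 2875; Buyer H 2100; Buyer V 1100; Buyer Z 1075; Buyer R 775; Buyer A 500.
Buyer C is the highest bidder, so Buyer C wins.
Under the third-price rule, the price is the third-highest bid: 1100.
Surplus = 2875 − 1100 = 1775.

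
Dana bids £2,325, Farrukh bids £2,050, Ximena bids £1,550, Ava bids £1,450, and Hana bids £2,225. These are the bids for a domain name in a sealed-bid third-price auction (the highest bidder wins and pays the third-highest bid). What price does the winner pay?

Price paid: £2,050.

Ranking the bids: Dana £2,325, then Hana £2,225, then Farrukh £2,050, then Ximena £1,550, then Ava £1,450.
Dana is the highest bidder, so Dana wins.
Under the third-price rule, the price is the third-highest bid: £2,050.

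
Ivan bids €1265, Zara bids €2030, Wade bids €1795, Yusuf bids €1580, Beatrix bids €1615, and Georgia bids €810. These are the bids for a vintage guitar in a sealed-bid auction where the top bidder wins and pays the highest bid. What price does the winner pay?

Ordered from highest: Zara €2030 > Wade €1795 > Beatrix €1615 > Yusuf €1580 > Ivan €1265 > Georgia €810.
Zara is the highest bidder, so Zara wins.
Under the first-price rule, the price is the highest bid: €2030.

Price paid: €2030.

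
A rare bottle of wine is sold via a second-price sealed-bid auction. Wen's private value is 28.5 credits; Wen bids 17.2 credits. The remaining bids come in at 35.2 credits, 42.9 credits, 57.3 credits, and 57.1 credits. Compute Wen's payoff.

Highest competing bid: 57.3 credits.
Wen's bid 17.2 credits is not the highest, so Wen loses, pays nothing, and earns zero payoff.

Wen's payoff: 0.0 credits.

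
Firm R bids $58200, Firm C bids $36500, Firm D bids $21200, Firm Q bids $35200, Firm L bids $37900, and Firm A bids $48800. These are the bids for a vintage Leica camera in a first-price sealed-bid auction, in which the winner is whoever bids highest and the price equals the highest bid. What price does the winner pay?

$58200

Bids in descending order: Firm R $58200 > Firm A $48800 > Firm L $37900 > Firm C $36500 > Firm Q $35200 > Firm D $21200.
Firm R is the highest bidder, so Firm R wins.
Under the first-price rule, the price is the highest bid: $58200.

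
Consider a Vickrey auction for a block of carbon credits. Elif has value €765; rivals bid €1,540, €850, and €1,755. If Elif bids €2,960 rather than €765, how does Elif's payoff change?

The highest competing bid is €1,755.
Bidding truthfully at €765: the top bid is €1,755 (a rival), so Elif loses. Payoff = €0.
Bidding €2,960: Elif has the top bid, wins, and pays the second-highest bid €1,755. Payoff = €765 − €1,755 = -€990.
Change = -€990 − €0 = -€990.

Payoff change: -€990.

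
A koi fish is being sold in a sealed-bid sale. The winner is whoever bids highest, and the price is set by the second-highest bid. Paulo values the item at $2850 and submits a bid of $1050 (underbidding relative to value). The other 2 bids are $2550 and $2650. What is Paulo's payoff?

Highest competing bid: $2650.
Paulo's bid $1050 is not the highest, so Paulo loses, pays nothing, and earns zero payoff.

$0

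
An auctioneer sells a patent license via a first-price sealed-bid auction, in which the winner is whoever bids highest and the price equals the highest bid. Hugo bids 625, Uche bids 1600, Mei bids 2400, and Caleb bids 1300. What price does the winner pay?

Sorted high to low: Mei 2400, then Uche 1600, then Caleb 1300, then Hugo 625.
Mei is the highest bidder, so Mei wins.
Under the first-price rule, the price is the highest bid: 2400.

Price paid: 2400.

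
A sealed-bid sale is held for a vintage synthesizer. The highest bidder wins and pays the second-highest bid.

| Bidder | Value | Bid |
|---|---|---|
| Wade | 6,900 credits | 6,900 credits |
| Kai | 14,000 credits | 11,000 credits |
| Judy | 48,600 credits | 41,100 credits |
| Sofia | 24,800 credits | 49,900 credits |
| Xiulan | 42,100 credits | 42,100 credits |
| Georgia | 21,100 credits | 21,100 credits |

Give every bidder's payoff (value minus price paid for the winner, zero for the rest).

Ordered from highest: Sofia 49,900 credits > Xiulan 42,100 credits > Judy 41,100 credits > Georgia 21,100 credits > Kai 11,000 credits > Wade 6,900 credits.
Sofia has the top bid and wins; the price is the second-highest bid, 42,100 credits.
Sofia's payoff = 24,800 credits − 42,100 credits = -17,300 credits. All other bidders lose, so their payoff is 0.

Wade 0 credits, Kai 0 credits, Judy 0 credits, Sofia -17,300 credits, Xiulan 0 credits, Georgia 0 credits.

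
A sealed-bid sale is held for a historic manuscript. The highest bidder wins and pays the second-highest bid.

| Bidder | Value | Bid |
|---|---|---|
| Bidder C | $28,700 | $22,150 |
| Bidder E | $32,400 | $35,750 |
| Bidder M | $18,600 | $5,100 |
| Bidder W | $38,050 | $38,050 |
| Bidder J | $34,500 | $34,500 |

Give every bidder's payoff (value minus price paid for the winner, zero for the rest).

Bidder C $0, Bidder E $0, Bidder M $0, Bidder W $2,300, Bidder J $0.

Bids in descending order: Bidder W $38,050, then Bidder E $35,750, then Bidder J $34,500, then Bidder C $22,150, then Bidder M $5,100.
Bidder W has the top bid and wins; the price is the second-highest bid, $35,750.
Bidder W's payoff = $38,050 − $35,750 = $2,300. All other bidders lose, so their payoff is 0.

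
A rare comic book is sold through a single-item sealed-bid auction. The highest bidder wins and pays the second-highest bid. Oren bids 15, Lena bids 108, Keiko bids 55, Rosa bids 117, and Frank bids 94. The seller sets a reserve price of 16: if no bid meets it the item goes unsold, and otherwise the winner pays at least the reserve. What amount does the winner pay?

108

Bids in descending order: Rosa 117 > Lena 108 > Frank 94 > Keiko 55 > Oren 15.
Rosa has the highest bid, so Rosa wins.
The second-highest bid is 108, which exceeds the reserve, so that sets the price.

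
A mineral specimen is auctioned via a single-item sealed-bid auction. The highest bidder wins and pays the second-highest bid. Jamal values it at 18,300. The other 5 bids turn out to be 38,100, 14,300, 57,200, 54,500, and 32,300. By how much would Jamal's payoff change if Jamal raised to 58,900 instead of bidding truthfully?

The highest competing bid is 57,200.
Bidding truthfully at 18,300: the top bid is 57,200 (a rival), so Jamal loses. Payoff = 0.
Bidding 58,900: Jamal has the top bid, wins, and pays the second-highest bid 57,200. Payoff = 18,300 − 57,200 = -38,900.
Change = -38,900 − 0 = -38,900.
This is the dominant-strategy logic: truthful bidding weakly beats any alternative.

-38,900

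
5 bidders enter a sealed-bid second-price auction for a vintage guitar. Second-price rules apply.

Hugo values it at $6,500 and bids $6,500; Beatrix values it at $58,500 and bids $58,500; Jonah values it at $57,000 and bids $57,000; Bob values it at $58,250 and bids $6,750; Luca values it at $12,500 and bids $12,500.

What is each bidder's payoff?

Ranking the bids: Beatrix $58,500, then Jonah $57,000, then Luca $12,500, then Bob $6,750, then Hugo $6,500.
Beatrix has the top bid and wins; the price is the second-highest bid, $57,000.
Beatrix's payoff = $58,500 − $57,000 = $1,500. All other bidders lose, so their payoff is 0.

Payoffs: Hugo $0, Beatrix $1,500, Jonah $0, Bob $0, Luca $0.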